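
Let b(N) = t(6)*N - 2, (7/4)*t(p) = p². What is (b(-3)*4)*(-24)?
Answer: 42816/7 ≈ 6116.6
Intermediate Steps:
t(p) = 4*p²/7
b(N) = -2 + 144*N/7 (b(N) = ((4/7)*6²)*N - 2 = ((4/7)*36)*N - 2 = 144*N/7 - 2 = -2 + 144*N/7)
(b(-3)*4)*(-24) = ((-2 + (144/7)*(-3))*4)*(-24) = ((-2 - 432/7)*4)*(-24) = -446/7*4*(-24) = -1784/7*(-24) = 42816/7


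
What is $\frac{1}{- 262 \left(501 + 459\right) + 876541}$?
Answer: $\frac{1}{625021} \approx 1.5999 \cdot 10^{-6}$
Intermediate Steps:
$\frac{1}{- 262 \left(501 + 459\right) + 876541} = \frac{1}{\left(-262\right) 960 + 876541} = \frac{1}{-251520 + 876541} = \frac{1}{625021}$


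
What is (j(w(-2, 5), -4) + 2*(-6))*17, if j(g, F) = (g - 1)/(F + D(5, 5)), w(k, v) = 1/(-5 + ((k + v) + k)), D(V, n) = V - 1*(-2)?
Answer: -2533/12 ≈ -211.08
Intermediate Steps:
D(V, n) = 2 + V (D(V, n) = V + 2 = 2 + V)
w(k, v) = 1/(-5 + v + 2*k) (w(k, v) = 1/(-5 + (v + 2*k)) = 1/(-5 + v + 2*k))
j(g, F) = (-1 + g)/(7 + F) (j(g, F) = (g - 1)/(F + (2 + 5)) = (-1 + g)/(F + 7) = (-1 + g)/(7 + F))
(j(w(-2, 5), -4) + 2*(-6))*17 = ((-1 + 1/(-5 + 5 + 2*(-2)))/(7 - 4) + 2*(-6))*17 = ((-1 + 1/(-5 + 5 - 4))/3 - 12)*17 = ((-1 + 1/(-4))/3 - 12)*17 = ((-1 - 1/4)/3 - 12)*17 = ((1/3)*(-5/4) - 12)*17 = (-5/12 - 12)*17 = -149/12*17 = -2533/12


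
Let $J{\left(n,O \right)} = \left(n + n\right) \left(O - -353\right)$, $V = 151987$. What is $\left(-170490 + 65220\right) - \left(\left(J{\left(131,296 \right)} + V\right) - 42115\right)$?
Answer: $-385180$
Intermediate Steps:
$J{\left(n,O \right)} = 2 n \left(353 + O\right)$ ($J{\left(n,O \right)} = 2 n \left(O + 353\right) = 2 n \left(353 + O\right)$)
$\left(-170490 + 65220\right) - \left(\left(J{\left(131,296 \right)} + V\right) - 42115\right) = \left(-170490 + 65220\right) - \left(\left(2 \cdot 131 \left(353 + 296\right) + 151987\right) - 42115\right) = -105270 - \left(\left(2 \cdot 131 \cdot 649 + 151987\right) - 42115\right) = -105270 - \left(\left(170038 + 151987\right) - 42115\right) = -105270 - \left(322025 - 42115\right) = -105270 - 279910 = -385180$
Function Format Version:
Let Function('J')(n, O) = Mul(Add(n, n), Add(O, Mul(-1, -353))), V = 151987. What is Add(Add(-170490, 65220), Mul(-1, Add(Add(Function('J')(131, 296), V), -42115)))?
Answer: -385180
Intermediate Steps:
Function('J')(n, O) = Mul(2, n, Add(353, O)) (Function('J')(n, O) = Mul(Mul(2, n), Add(O, 353)) = Mul(Mul(2, n), Add(353, O)) = Mul(2, n, Add(353, O)))
Add(Add(-170490, 65220), Mul(-1, Add(Add(Function('J')(131, 296), V), -42115))) = Add(Add(-170490, 65220), Mul(-1, Add(Add(Mul(2, 131, Add(353, 296)), 151987), -42115))) = Add(-105270, Mul(-1, Add(Add(Mul(2, 131, 649), 151987), -42115))) = Add(-105270, Mul(-1, Add(Add(170038, 151987), -42115))) = Add(-105270, Mul(-1, Add(322025, -42115))) = Add(-105270, Mul(-1, 279910)) = Add(-105270, -279910) = -385180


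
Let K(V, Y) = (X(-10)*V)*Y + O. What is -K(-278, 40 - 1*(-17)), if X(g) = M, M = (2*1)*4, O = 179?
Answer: 126589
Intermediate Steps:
M = 8 (M = 2*4 = 8)
X(g) = 8
K(V, Y) = 179 + 8*V*Y (K(V, Y) = (8*V)*Y + 179 = 8*V*Y + 179 = 179 + 8*V*Y)
-K(-278, 40 - 1*(-17)) = -(179 + 8*(-278)*(40 - 1*(-17))) = -(179 + 8*(-278)*(40 + 17)) = -(179 + 8*(-278)*57) = -(179 - 126768) = -1*(-126589) = 126589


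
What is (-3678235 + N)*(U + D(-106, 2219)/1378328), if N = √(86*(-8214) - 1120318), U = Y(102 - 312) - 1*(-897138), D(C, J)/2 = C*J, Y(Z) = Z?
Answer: -162402023647323845/49226 + 44152160927*I*√1826722/49226 ≈ -3.2991e+12 + 1.2123e+9*I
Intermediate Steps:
D(C, J) = 2*C*J (D(C, J) = 2*(C*J) = 2*C*J)
U = 896928 (U = (102 - 312) - 1*(-897138) = -210 + 897138 = 896928)
N = I*√1826722 (N = √(-706404 - 1120318) = √(-1826722) = I*√1826722 ≈ 1351.6*I)
(-3678235 + N)*(U + D(-106, 2219)/1378328) = (-3678235 + I*√1826722)*(896928 + (2*(-106)*2219)/1378328) = (-3678235 + I*√1826722)*(896928 - 470428*1/1378328) = (-3678235 + I*√1826722)*(896928 - 16801/49226) = (-3678235 + I*√1826722)*(44152160927/49226) = -162402023647323845/49226 + 44152160927*I*√1826722/49226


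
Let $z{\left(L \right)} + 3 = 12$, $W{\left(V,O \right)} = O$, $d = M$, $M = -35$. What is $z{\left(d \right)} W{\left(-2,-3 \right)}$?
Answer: $-27$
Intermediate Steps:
$d = -35$
$z{\left(L \right)} = 9$ ($z{\left(L \right)} = -3 + 12 = 9$)
$z{\left(d \right)} W{\left(-2,-3 \right)} = 9 \left(-3\right) = -27$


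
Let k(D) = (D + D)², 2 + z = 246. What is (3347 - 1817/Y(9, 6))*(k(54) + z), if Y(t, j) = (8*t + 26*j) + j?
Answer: 357872498/9 ≈ 3.9764e+7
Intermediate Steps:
z = 244 (z = -2 + 246 = 244)
Y(t, j) = 8*t + 27*j
k(D) = 4*D² (k(D) = (2*D)² = 4*D²)
(3347 - 1817/Y(9, 6))*(k(54) + z) = (3347 - 1817/(8*9 + 27*6))*(4*54² + 244) = (3347 - 1817/(72 + 162))*(4*2916 + 244) = (3347 - 1817/234)*(11664 + 244) = (3347 - 1817*1/234)*11908 = (3347 - 1817/234)*11908 = (781381/234)*11908 = 357872498/9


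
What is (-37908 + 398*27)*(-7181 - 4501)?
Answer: 317306484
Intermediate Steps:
(-37908 + 398*27)*(-7181 - 4501) = (-37908 + 10746)*(-11682) = -27162*(-11682) = 317306484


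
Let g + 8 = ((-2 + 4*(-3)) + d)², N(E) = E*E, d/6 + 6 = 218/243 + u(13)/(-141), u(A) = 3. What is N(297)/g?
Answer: 1278435001041/28901132344 ≈ 44.235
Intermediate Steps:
d = -117046/3807 (d = -36 + 6*(218/243 + 3/(-141)) = -36 + 6*(218*(1/243) + 3*(-1/141)) = -36 + 6*(218/243 - 1/47) = -36 + 6*(10003/11421) = -36 + 20006/3807 = -117046/3807 ≈ -30.745)
N(E) = E²
g = 28901132344/14493249 (g = -8 + ((-2 + 4*(-3)) - 117046/3807)² = -8 + ((-2 - 12) - 117046/3807)² = -8 + (-14 - 117046/3807)² = -8 + (-170344/3807)² = -8 + 29017078336/14493249 = 28901132344/14493249 ≈ 1994.1)
N(297)/g = 297²/(28901132344/14493249) = 88209*(14493249/28901132344) = 1278435001041/28901132344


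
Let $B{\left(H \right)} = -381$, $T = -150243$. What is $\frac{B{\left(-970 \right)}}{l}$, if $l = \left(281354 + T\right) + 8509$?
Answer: $- \frac{127}{46540} \approx -0.0027288$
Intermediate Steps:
$l = 139620$ ($l = \left(281354 - 150243\right) + 8509 = 131111 + 8509 = 139620$)
$\frac{B{\left(-970 \right)}}{l} = - \frac{381}{139620} = \left(-381\right) \frac{1}{139620} = - \frac{127}{46540}$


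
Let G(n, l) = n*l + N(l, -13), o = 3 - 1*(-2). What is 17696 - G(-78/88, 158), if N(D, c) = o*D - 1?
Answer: 375035/22 ≈ 17047.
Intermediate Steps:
o = 5 (o = 3 + 2 = 5)
N(D, c) = -1 + 5*D (N(D, c) = 5*D - 1 = -1 + 5*D)
G(n, l) = -1 + 5*l + l*n (G(n, l) = n*l + (-1 + 5*l) = l*n + (-1 + 5*l) = -1 + 5*l + l*n)
17696 - G(-78/88, 158) = 17696 - (-1 + 5*158 + 158*(-78/88)) = 17696 - (-1 + 790 + 158*(-78*1/88)) = 17696 - (-1 + 790 + 158*(-39/44)) = 17696 - (-1 + 790 - 3081/22) = 17696 - 1*14277/22 = 17696 - 14277/22 = 375035/22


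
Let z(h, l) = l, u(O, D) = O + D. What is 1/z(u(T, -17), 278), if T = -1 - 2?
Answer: 1/278 ≈ 0.0035971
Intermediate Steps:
T = -3
u(O, D) = D + O
1/z(u(T, -17), 278) = 1/278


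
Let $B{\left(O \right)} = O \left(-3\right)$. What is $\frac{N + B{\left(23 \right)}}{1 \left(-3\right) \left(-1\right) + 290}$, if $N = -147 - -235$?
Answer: $\frac{19}{293} \approx 0.064846$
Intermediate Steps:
$N = 88$ ($N = -147 + 235 = 88$)
$B{\left(O \right)} = - 3 O$
$\frac{N + B{\left(23 \right)}}{1 \left(-3\right) \left(-1\right) + 290} = \frac{88 - 69}{1 \left(-3\right) \left(-1\right) + 290} = \frac{88 - 69}{\left(-3\right) \left(-1\right) + 290} = \frac{19}{3 + 290} = \frac{19}{293}$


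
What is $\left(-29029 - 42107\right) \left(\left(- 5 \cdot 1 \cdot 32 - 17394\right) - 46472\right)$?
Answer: $4554553536$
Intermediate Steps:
$\left(-29029 - 42107\right) \left(\left(- 5 \cdot 1 \cdot 32 - 17394\right) - 46472\right) = - 71136 \left(\left(\left(-5\right) 32 - 17394\right) - 46472\right) = - 71136 \left(\left(-160 - 17394\right) - 46472\right) = - 71136 \left(-17554 - 46472\right) = \left(-71136\right) \left(-64026\right) = 4554553536$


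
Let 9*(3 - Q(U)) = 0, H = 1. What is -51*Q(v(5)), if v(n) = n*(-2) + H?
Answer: -153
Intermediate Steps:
v(n) = 1 - 2*n (v(n) = n*(-2) + 1 = -2*n + 1 = 1 - 2*n)
Q(U) = 3 (Q(U) = 3 - ⅑*0 = 3 + 0 = 3)
-51*Q(v(5)) = -51*3 = -153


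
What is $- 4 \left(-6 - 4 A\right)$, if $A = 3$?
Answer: $72$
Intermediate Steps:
$- 4 \left(-6 - 4 A\right) = - 4 \left(-6 - 12\right) = \left(-4\right) \left(-18\right) = 72$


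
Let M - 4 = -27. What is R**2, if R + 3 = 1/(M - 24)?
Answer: 20164/2209 ≈ 9.1281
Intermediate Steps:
M = -23 (M = 4 - 27 = -23)
R = -142/47 (R = -3 + 1/(-23 - 24) = -3 + 1/(-47) = -3 - 1/47 = -142/47 ≈ -3.0213)
R**2 = (-142/47)**2 = 20164/2209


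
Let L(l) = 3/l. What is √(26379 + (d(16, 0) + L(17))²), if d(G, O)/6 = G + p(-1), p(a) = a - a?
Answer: 6*√286021/17 ≈ 188.76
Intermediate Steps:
p(a) = 0
d(G, O) = 6*G (d(G, O) = 6*(G + 0) = 6*G)
√(26379 + (d(16, 0) + L(17))²) = √(26379 + (6*16 + 3/17)²) = √(26379 + (96 + 3*(1/17))²) = √(26379 + (96 + 3/17)²) = √(26379 + (1635/17)²) = √(26379 + 2673225/289) = √(10296756/289) = 6*√286021/17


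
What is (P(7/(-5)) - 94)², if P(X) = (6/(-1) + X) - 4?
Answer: 277729/25 ≈ 11109.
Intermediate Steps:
P(X) = -10 + X (P(X) = (6*(-1) + X) - 4 = (-6 + X) - 4 = -10 + X)
(P(7/(-5)) - 94)² = ((-10 + 7/(-5)) - 94)² = ((-10 + 7*(-⅕)) - 94)² = ((-10 - 7/5) - 94)² = (-57/5 - 94)² = (-527/5)² = 277729/25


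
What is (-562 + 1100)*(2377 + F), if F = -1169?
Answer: 649904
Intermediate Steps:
(-562 + 1100)*(2377 + F) = (-562 + 1100)*(2377 - 1169) = 538*1208 = 649904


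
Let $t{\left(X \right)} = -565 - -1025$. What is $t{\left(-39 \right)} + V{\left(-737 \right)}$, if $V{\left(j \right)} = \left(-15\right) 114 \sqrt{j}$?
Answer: $460 - 1710 i \sqrt{737} \approx 460.0 - 46423.0 i$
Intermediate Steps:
$t{\left(X \right)} = 460$ ($t{\left(X \right)} = -565 + 1025 = 460$)
$V{\left(j \right)} = - 1710 \sqrt{j}$
$t{\left(-39 \right)} + V{\left(-737 \right)} = 460 - 1710 \sqrt{-737} = 460 - 1710 i \sqrt{737}$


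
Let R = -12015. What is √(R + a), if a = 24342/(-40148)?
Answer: I*√4841874514794/20074 ≈ 109.62*I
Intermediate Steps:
a = -12171/20074 (a = 24342*(-1/40148) = -12171/20074 ≈ -0.60631)
√(R + a) = √(-12015 - 12171/20074) = √(-241201281/20074) = I*√4841874514794/20074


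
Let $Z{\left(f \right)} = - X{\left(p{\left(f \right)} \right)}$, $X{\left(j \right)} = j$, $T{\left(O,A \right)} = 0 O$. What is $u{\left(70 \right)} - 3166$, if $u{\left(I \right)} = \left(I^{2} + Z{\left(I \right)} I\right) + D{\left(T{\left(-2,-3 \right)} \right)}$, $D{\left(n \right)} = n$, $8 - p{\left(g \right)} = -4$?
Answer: $894$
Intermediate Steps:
$T{\left(O,A \right)} = 0$
$p{\left(g \right)} = 12$ ($p{\left(g \right)} = 8 - -4 = 8 + 4 = 12$)
$Z{\left(f \right)} = -12$ ($Z{\left(f \right)} = \left(-1\right) 12 = -12$)
$u{\left(I \right)} = I^{2} - 12 I$ ($u{\left(I \right)} = \left(I^{2} - 12 I\right) + 0 = I^{2} - 12 I$)
$u{\left(70 \right)} - 3166 = 70 \left(-12 + 70\right) - 3166 = 70 \cdot 58 - 3166 = 4060 - 3166 = 894$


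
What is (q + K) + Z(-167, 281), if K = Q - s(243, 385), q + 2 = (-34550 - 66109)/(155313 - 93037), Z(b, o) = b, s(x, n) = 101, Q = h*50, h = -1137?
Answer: -3557305779/62276 ≈ -57122.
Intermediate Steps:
Q = -56850 (Q = -1137*50 = -56850)
q = -225211/62276 (q = -2 + (-34550 - 66109)/(155313 - 93037) = -2 - 100659/62276 = -225211/62276 ≈ -3.6163)
K = -56951 (K = -56850 - 1*101 = -56850 - 101 = -56951)
(q + K) + Z(-167, 281) = (-225211/62276 - 56951) - 167 = -3546905687/62276 - 167 = -3557305779/62276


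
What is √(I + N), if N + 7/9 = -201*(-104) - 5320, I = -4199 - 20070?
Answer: 2*I*√19543/3 ≈ 93.198*I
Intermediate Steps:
I = -24269
N = 140249/9 (N = -7/9 + (-201*(-104) - 5320) = -7/9 + (20904 - 5320) = -7/9 + 15584 = 140249/9 ≈ 15583.)
√(I + N) = √(-24269 + 140249/9) = √(-78172/9) = 2*I*√19543/3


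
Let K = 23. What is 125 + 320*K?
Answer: 7485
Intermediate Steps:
125 + 320*K = 125 + 320*23 = 125 + 7360 = 7485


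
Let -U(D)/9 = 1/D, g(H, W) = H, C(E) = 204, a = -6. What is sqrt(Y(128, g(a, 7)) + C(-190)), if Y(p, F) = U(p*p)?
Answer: sqrt(3342327)/128 ≈ 14.283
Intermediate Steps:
U(D) = -9/D
Y(p, F) = -9/p**2
sqrt(Y(128, g(a, 7)) + C(-190)) = sqrt(-9/128**2 + 204) = sqrt(-9*1/16384 + 204) = sqrt(-9/16384 + 204) = sqrt(3342327/16384) = sqrt(3342327)/128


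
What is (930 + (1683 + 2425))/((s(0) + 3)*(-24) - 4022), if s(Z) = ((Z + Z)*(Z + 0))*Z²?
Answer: -2519/2047 ≈ -1.2306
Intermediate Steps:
s(Z) = 2*Z⁴ (s(Z) = ((2*Z)*Z)*Z² = (2*Z²)*Z² = 2*Z⁴)
(930 + (1683 + 2425))/((s(0) + 3)*(-24) - 4022) = (930 + (1683 + 2425))/((2*0⁴ + 3)*(-24) - 4022) = (930 + 4108)/((2*0 + 3)*(-24) - 4022) = 5038/((0 + 3)*(-24) - 4022) = 5038/(3*(-24) - 4022) = 5038/(-72 - 4022) = 5038/(-4094) = 5038*(-1/4094) = -2519/2047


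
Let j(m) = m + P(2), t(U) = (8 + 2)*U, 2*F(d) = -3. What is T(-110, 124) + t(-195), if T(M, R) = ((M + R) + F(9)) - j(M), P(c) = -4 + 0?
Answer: -3647/2 ≈ -1823.5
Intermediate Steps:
F(d) = -3/2 (F(d) = (1/2)*(-3) = -3/2)
t(U) = 10*U
P(c) = -4
j(m) = -4 + m (j(m) = m - 4 = -4 + m)
T(M, R) = 5/2 + R (T(M, R) = ((M + R) - 3/2) - (-4 + M) = (-3/2 + M + R) + (4 - M) = 5/2 + R)
T(-110, 124) + t(-195) = (5/2 + 124) + 10*(-195) = 253/2 - 1950 = -3647/2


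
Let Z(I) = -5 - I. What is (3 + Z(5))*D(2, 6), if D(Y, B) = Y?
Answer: -14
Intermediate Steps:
(3 + Z(5))*D(2, 6) = (3 + (-5 - 1*5))*2 = (3 + (-5 - 5))*2 = (3 - 10)*2 = -7*2 = -14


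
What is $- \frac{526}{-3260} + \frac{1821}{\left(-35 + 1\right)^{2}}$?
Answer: $\frac{1636129}{942140} \approx 1.7366$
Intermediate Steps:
$- \frac{526}{-3260} + \frac{1821}{\left(-35 + 1\right)^{2}} = \left(-526\right) \left(- \frac{1}{3260}\right) + \frac{1821}{\left(-34\right)^{2}} = \frac{263}{1630} + \frac{1821}{1156} = \frac{1636129}{942140}$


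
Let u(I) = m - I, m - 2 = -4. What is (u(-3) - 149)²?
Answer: 21904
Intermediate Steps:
m = -2 (m = 2 - 4 = -2)
u(I) = -2 - I
(u(-3) - 149)² = ((-2 - 1*(-3)) - 149)² = ((-2 + 3) - 149)² = (1 - 149)² = (-148)² = 21904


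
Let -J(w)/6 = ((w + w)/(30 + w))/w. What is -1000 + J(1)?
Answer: -31012/31 ≈ -1000.4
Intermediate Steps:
J(w) = -12/(30 + w) (J(w) = -6*(w + w)/(30 + w)/w = -6*(2*w)/(30 + w)/w = -6*2*w/(30 + w)/w = -12/(30 + w))
-1000 + J(1) = -1000 - 12/(30 + 1) = -1000 - 12/31 = -31012/31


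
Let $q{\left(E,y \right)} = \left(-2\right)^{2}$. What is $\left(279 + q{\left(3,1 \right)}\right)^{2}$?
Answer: $80089$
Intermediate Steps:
$q{\left(E,y \right)} = 4$
$\left(279 + q{\left(3,1 \right)}\right)^{2} = \left(279 + 4\right)^{2} = 283^{2} = 80089$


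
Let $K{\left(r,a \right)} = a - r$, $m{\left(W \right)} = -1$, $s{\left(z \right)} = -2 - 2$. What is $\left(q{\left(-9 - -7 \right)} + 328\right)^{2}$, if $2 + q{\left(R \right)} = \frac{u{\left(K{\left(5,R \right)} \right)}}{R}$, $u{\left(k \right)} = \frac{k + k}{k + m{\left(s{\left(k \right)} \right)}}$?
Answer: $\frac{6765201}{64} \approx 1.0571 \cdot 10^{5}$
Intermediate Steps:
$s{\left(z \right)} = -4$ ($s{\left(z \right)} = -2 - 2 = -4$)
$u{\left(k \right)} = \frac{2 k}{-1 + k}$ ($u{\left(k \right)} = \frac{k + k}{k - 1} = \frac{2 k}{-1 + k}$)
$q{\left(R \right)} = -2 + \frac{2 \left(-5 + R\right)}{R \left(-6 + R\right)}$ ($q{\left(R \right)} = -2 + \frac{2 \left(R - 5\right) \frac{1}{-1 + \left(R - 5\right)}}{R} = -2 + \frac{2 \left(-5 + R\right) \frac{1}{-1 + \left(-5 + R\right)}}{R} = -2 + \frac{2 \left(-5 + R\right) \frac{1}{-6 + R}}{R} = -2 + \frac{2 \frac{1}{-6 + R} \left(-5 + R\right)}{R} = -2 + \frac{2 \left(-5 + R\right)}{R \left(-6 + R\right)}$)
$\left(q{\left(-9 - -7 \right)} + 328\right)^{2} = \left(\frac{2 \left(-5 - \left(-9 - -7\right)^{2} + 7 \left(-9 - -7\right)\right)}{\left(-9 - -7\right) \left(-6 - 2\right)} + 328\right)^{2} = \left(\frac{2 \left(-5 - \left(-9 + 7\right)^{2} + 7 \left(-9 + 7\right)\right)}{\left(-9 + 7\right) \left(-6 + \left(-9 + 7\right)\right)} + 328\right)^{2} = \left(\frac{2 \left(-5 - \left(-2\right)^{2} + 7 \left(-2\right)\right)}{\left(-2\right) \left(-6 - 2\right)} + 328\right)^{2} = \left(2 \left(- \frac{1}{2}\right) \frac{1}{-8} \left(-5 - 4 - 14\right) + 328\right)^{2} = \left(2 \left(- \frac{1}{2}\right) \left(- \frac{1}{8}\right) \left(-5 - 4 - 14\right) + 328\right)^{2} = \left(2 \left(- \frac{1}{2}\right) \left(- \frac{1}{8}\right) \left(-23\right) + 328\right)^{2} = \left(- \frac{23}{8} + 328\right)^{2} = \left(\frac{2601}{8}\right)^{2} = \frac{6765201}{64}$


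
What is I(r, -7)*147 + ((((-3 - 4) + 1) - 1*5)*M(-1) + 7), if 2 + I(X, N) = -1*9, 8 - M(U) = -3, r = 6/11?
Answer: -1731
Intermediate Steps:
r = 6/11 (r = 6*(1/11) = 6/11 ≈ 0.54545)
M(U) = 11 (M(U) = 8 - 1*(-3) = 8 + 3 = 11)
I(X, N) = -11 (I(X, N) = -2 - 1*9 = -2 - 9 = -11)
I(r, -7)*147 + ((((-3 - 4) + 1) - 1*5)*M(-1) + 7) = -11*147 + ((((-3 - 4) + 1) - 1*5)*11 + 7) = -1617 + (((-7 + 1) - 5)*11 + 7) = -1617 + ((-6 - 5)*11 + 7) = -1617 + (-11*11 + 7) = -1617 + (-121 + 7) = -1617 - 114 = -1731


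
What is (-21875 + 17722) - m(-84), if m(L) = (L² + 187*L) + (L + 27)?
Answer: 4556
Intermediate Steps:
m(L) = 27 + L² + 188*L (m(L) = (L² + 187*L) + (27 + L) = 27 + L² + 188*L)
(-21875 + 17722) - m(-84) = (-21875 + 17722) - (27 + (-84)² + 188*(-84)) = -4153 - (27 + 7056 - 15792) = -4153 - 1*(-8709) = -4153 + 8709 = 4556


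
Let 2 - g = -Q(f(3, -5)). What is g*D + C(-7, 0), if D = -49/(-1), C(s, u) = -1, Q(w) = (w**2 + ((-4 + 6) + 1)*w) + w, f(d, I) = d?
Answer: 1126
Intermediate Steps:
Q(w) = w**2 + 4*w (Q(w) = (w**2 + (2 + 1)*w) + w = (w**2 + 3*w) + w = w**2 + 4*w)
g = 23 (g = 2 - (-1)*3*(4 + 3) = 2 - (-1)*3*7 = 2 - (-1)*21 = 2 - 1*(-21) = 2 + 21 = 23)
D = 49 (D = -49*(-1) = 49)
g*D + C(-7, 0) = 23*49 - 1 = 1127 - 1 = 1126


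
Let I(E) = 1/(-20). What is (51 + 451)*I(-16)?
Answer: -251/10 ≈ -25.100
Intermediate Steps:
I(E) = -1/20
(51 + 451)*I(-16) = (51 + 451)*(-1/20) = 502*(-1/20) = -251/10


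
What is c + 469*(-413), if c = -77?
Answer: -193774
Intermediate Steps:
c + 469*(-413) = -77 + 469*(-413) = -77 - 193697 = -193774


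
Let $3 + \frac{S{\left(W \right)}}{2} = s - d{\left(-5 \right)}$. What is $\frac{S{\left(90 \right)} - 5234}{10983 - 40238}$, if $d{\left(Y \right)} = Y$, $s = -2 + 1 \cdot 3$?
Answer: $\frac{5228}{29255} \approx 0.1787$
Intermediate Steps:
$s = 1$ ($s = -2 + 3 = 1$)
$S{\left(W \right)} = 6$ ($S{\left(W \right)} = -6 + 2 \left(1 - -5\right) = -6 + 2 \left(1 + 5\right) = -6 + 2 \cdot 6 = -6 + 12 = 6$)
$\frac{S{\left(90 \right)} - 5234}{10983 - 40238} = \frac{6 - 5234}{10983 - 40238} = - \frac{5228}{-29255} = \left(-5228\right) \left(- \frac{1}{29255}\right) = \frac{5228}{29255}$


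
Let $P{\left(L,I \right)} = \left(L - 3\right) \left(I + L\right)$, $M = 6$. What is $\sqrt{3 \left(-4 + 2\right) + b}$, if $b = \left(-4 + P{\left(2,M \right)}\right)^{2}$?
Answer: $\sqrt{138} \approx 11.747$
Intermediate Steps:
$P{\left(L,I \right)} = \left(-3 + L\right) \left(I + L\right)$
$b = 144$ ($b = \left(-4 + \left(2^{2} - 18 - 6 + 6 \cdot 2\right)\right)^{2} = \left(-4 + \left(4 - 18 - 6 + 12\right)\right)^{2} = \left(-4 - 8\right)^{2} = \left(-12\right)^{2} = 144$)
$\sqrt{3 \left(-4 + 2\right) + b} = \sqrt{3 \left(-4 + 2\right) + 144} = \sqrt{3 \left(-2\right) + 144} = \sqrt{-6 + 144} = \sqrt{138}$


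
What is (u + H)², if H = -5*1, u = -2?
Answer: 49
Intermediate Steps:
H = -5
(u + H)² = (-2 - 5)² = (-7)² = 49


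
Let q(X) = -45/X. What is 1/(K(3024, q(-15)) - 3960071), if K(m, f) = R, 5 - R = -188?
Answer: -1/3959878 ≈ -2.5253e-7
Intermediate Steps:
R = 193 (R = 5 - 1*(-188) = 5 + 188 = 193)
K(m, f) = 193
1/(K(3024, q(-15)) - 3960071) = 1/(193 - 3960071) = 1/(-3959878) = -1/3959878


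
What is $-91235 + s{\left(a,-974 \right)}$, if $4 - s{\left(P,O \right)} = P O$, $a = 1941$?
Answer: $1799303$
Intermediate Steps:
$s{\left(P,O \right)} = 4 - O P$ ($s{\left(P,O \right)} = 4 - P O = 4 - O P$)
$-91235 + s{\left(a,-974 \right)} = -91235 - \left(-4 - 1890534\right) = -91235 + \left(4 + 1890534\right) = -91235 + 1890538 = 1799303$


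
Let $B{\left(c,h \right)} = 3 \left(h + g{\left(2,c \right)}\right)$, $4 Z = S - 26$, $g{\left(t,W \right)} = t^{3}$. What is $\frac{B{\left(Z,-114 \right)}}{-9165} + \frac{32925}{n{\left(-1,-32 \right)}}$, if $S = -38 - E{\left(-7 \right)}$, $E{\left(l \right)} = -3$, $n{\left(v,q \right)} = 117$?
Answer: $\frac{2579443}{9165} \approx 281.44$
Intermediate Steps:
$S = -35$ ($S = -38 - -3 = -38 + 3 = -35$)
$Z = - \frac{61}{4}$ ($Z = \frac{-35 - 26}{4} = \frac{1}{4} \left(-61\right) = - \frac{61}{4} \approx -15.25$)
$B{\left(c,h \right)} = 24 + 3 h$ ($B{\left(c,h \right)} = 3 \left(h + 2^{3}\right) = 3 \left(h + 8\right) = 3 \left(8 + h\right) = 24 + 3 h$)
$\frac{B{\left(Z,-114 \right)}}{-9165} + \frac{32925}{n{\left(-1,-32 \right)}} = \frac{24 + 3 \left(-114\right)}{-9165} + \frac{32925}{117} = \left(24 - 342\right) \left(- \frac{1}{9165}\right) + 32925 \cdot \frac{1}{117} = \left(-318\right) \left(- \frac{1}{9165}\right) + \frac{10975}{39} = \frac{106}{3055} + \frac{10975}{39} = \frac{2579443}{9165}$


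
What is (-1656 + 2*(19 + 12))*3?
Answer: -4782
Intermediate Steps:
(-1656 + 2*(19 + 12))*3 = (-1656 + 2*31)*3 = (-1656 + 62)*3 = -1594*3 = -4782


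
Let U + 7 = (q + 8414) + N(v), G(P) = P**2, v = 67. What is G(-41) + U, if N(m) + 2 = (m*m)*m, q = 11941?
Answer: 322790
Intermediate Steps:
N(m) = -2 + m**3 (N(m) = -2 + (m*m)*m = -2 + m**2*m = -2 + m**3)
U = 321109 (U = -7 + ((11941 + 8414) + (-2 + 67**3)) = -7 + (20355 + (-2 + 300763)) = -7 + (20355 + 300761) = -7 + 321116 = 321109)
G(-41) + U = (-41)**2 + 321109 = 1681 + 321109 = 322790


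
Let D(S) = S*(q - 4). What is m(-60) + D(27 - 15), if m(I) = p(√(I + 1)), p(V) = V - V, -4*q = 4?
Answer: -60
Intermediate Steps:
q = -1 (q = -¼*4 = -1)
p(V) = 0
m(I) = 0
D(S) = -5*S (D(S) = S*(-1 - 4) = S*(-5) = -5*S)
m(-60) + D(27 - 15) = 0 - 5*(27 - 15) = 0 - 5*12 = 0 - 60 = -60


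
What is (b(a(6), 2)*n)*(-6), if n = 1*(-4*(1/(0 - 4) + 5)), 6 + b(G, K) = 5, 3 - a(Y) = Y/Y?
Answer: -114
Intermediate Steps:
a(Y) = 2 (a(Y) = 3 - Y/Y = 3 - 1*1 = 3 - 1 = 2)
b(G, K) = -1 (b(G, K) = -6 + 5 = -1)
n = -19 (n = 1*(-4*(1/(-4) + 5)) = 1*(-4*(-1/4 + 5)) = 1*(-4*19/4) = 1*(-19) = -19)
(b(a(6), 2)*n)*(-6) = -1*(-19)*(-6) = 19*(-6) = -114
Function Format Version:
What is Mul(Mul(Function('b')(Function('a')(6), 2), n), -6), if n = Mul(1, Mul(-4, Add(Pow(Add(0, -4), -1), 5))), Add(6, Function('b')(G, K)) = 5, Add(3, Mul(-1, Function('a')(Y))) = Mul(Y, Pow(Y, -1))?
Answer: -114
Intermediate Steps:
Function('a')(Y) = 2 (Function('a')(Y) = Add(3, Mul(-1, Mul(Y, Pow(Y, -1)))) = Add(3, Mul(-1, 1)) = Add(3, -1) = 2)
Function('b')(G, K) = -1 (Function('b')(G, K) = Add(-6, 5) = -1)
n = -19 (n = Mul(1, Mul(-4, Add(Pow(-4, -1), 5))) = Mul(1, Mul(-4, Add(Rational(-1, 4), 5))) = Mul(1, Mul(-4, Rational(19, 4))) = Mul(1, -19) = -19)
Mul(Mul(Function('b')(Function('a')(6), 2), n), -6) = Mul(Mul(-1, -19), -6) = Mul(19, -6) = -114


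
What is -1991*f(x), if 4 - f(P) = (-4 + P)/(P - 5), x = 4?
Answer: -7964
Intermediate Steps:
f(P) = 4 - (-4 + P)/(-5 + P) (f(P) = 4 - (-4 + P)/(P - 5) = 4 - (-4 + P)/(-5 + P))
-1991*f(x) = -1991*(-16 + 3*4)/(-5 + 4) = -1991*(-16 + 12)/(-1) = -(-1991)*(-4) = -1991*4 = -7964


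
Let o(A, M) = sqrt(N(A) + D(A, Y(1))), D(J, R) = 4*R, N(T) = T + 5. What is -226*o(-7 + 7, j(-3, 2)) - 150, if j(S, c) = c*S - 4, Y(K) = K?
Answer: -828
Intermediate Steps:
N(T) = 5 + T
j(S, c) = -4 + S*c (j(S, c) = S*c - 4 = -4 + S*c)
o(A, M) = sqrt(9 + A) (o(A, M) = sqrt((5 + A) + 4*1) = sqrt((5 + A) + 4) = sqrt(9 + A))
-226*o(-7 + 7, j(-3, 2)) - 150 = -226*sqrt(9 + (-7 + 7)) - 150 = -226*sqrt(9 + 0) - 150 = -226*sqrt(9) - 150 = -226*3 - 150 = -678 - 150 = -828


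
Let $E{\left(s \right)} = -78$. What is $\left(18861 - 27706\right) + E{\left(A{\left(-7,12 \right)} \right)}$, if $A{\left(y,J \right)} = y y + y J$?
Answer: $-8923$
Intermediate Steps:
$A{\left(y,J \right)} = y^{2} + J y$
$\left(18861 - 27706\right) + E{\left(A{\left(-7,12 \right)} \right)} = \left(18861 - 27706\right) - 78 = -8845 - 78 = -8923$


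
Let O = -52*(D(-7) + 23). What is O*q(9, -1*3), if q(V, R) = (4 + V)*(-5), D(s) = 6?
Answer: 98020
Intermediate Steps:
q(V, R) = -20 - 5*V
O = -1508 (O = -52*(6 + 23) = -52*29 = -1508)
O*q(9, -1*3) = -1508*(-20 - 5*9) = -1508*(-20 - 45) = -1508*(-65) = 98020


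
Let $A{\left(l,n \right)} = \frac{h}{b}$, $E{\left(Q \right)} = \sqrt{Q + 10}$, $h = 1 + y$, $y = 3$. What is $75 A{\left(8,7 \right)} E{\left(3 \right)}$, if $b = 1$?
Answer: $300 \sqrt{13} \approx 1081.7$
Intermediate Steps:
$h = 4$ ($h = 1 + 3 = 4$)
$E{\left(Q \right)} = \sqrt{10 + Q}$
$A{\left(l,n \right)} = 4$ ($A{\left(l,n \right)} = \frac{4}{1} = 4 \cdot 1 = 4$)
$75 A{\left(8,7 \right)} E{\left(3 \right)} = 75 \cdot 4 \sqrt{10 + 3} = 300 \sqrt{13}$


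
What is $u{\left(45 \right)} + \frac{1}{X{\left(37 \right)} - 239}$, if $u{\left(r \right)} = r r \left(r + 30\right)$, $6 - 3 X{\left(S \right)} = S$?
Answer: $\frac{113602497}{748} \approx 1.5188 \cdot 10^{5}$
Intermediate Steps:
$X{\left(S \right)} = 2 - \frac{S}{3}$
$u{\left(r \right)} = r^{2} \left(30 + r\right)$
$u{\left(45 \right)} + \frac{1}{X{\left(37 \right)} - 239} = 45^{2} \left(30 + 45\right) + \frac{1}{\left(2 - \frac{37}{3}\right) - 239} = 2025 \cdot 75 + \frac{1}{\left(2 - \frac{37}{3}\right) - 239} = 151875 + \frac{1}{- \frac{31}{3} - 239} = 151875 + \frac{1}{- \frac{748}{3}} = 151875 - \frac{3}{748} = \frac{113602497}{748}$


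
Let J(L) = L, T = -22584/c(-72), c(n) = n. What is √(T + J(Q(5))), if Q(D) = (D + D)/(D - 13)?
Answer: √11247/6 ≈ 17.675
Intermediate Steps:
Q(D) = 2*D/(-13 + D) (Q(D) = (2*D)/(-13 + D) = 2*D/(-13 + D))
T = 941/3 (T = -22584/(-72) = -22584*(-1/72) = 941/3 ≈ 313.67)
√(T + J(Q(5))) = √(941/3 + 2*5/(-13 + 5)) = √(941/3 + 2*5/(-8)) = √(941/3 + 2*5*(-⅛)) = √(941/3 - 5/4) = √(3749/12) = √11247/6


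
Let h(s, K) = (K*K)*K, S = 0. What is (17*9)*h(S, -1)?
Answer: -153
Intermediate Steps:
h(s, K) = K³ (h(s, K) = K²*K = K³)
(17*9)*h(S, -1) = (17*9)*(-1)³ = 153*(-1) = -153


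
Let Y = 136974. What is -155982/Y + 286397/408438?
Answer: -4080005573/9324231102 ≈ -0.43757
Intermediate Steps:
-155982/Y + 286397/408438 = -155982/136974 + 286397/408438 = -155982*1/136974 + 286397*(1/408438) = -25997/22829 + 286397/408438 = -4080005573/9324231102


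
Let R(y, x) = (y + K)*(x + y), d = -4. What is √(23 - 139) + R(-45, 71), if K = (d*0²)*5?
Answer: -1170 + 2*I*√29 ≈ -1170.0 + 10.77*I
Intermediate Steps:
K = 0 (K = -4*0²*5 = -4*0*5 = 0*5 = 0)
R(y, x) = y*(x + y) (R(y, x) = (y + 0)*(x + y) = y*(x + y))
√(23 - 139) + R(-45, 71) = √(23 - 139) - 45*(71 - 45) = √(-116) - 45*26 = 2*I*√29 - 1170 = -1170 + 2*I*√29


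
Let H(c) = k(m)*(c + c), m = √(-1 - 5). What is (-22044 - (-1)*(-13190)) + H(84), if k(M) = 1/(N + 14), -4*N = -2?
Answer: -1021450/29 ≈ -35222.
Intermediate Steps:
N = ½ (N = -¼*(-2) = ½ ≈ 0.50000)
m = I*√6 (m = √(-6) = I*√6 ≈ 2.4495*I)
k(M) = 2/29 (k(M) = 1/(½ + 14) = 1/(29/2) = 2/29)
H(c) = 4*c/29 (H(c) = 2*(c + c)/29 = 2*(2*c)/29 = 4*c/29)
(-22044 - (-1)*(-13190)) + H(84) = (-22044 - (-1)*(-13190)) + (4/29)*84 = (-22044 - 1*13190) + 336/29 = (-22044 - 13190) + 336/29 = -35234 + 336/29 = -1021450/29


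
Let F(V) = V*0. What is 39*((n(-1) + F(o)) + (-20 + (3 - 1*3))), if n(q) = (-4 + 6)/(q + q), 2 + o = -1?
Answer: -819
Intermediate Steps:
o = -3 (o = -2 - 1 = -3)
n(q) = 1/q (n(q) = 2/((2*q)) = 2*(1/(2*q)) = 1/q)
F(V) = 0
39*((n(-1) + F(o)) + (-20 + (3 - 1*3))) = 39*((1/(-1) + 0) + (-20 + (3 - 1*3))) = 39*((-1 + 0) + (-20 + (3 - 3))) = 39*(-1 + (-20 + 0)) = 39*(-1 - 20) = 39*(-21) = -819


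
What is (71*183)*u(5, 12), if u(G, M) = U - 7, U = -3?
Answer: -129930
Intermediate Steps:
u(G, M) = -10 (u(G, M) = -3 - 7 = -10)
(71*183)*u(5, 12) = (71*183)*(-10) = 12993*(-10) = -129930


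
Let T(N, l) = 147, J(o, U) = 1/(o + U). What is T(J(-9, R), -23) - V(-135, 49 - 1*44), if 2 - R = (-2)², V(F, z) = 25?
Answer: 122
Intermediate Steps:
R = -2 (R = 2 - 1*(-2)² = 2 - 1*4 = 2 - 4 = -2)
J(o, U) = 1/(U + o)
T(J(-9, R), -23) - V(-135, 49 - 1*44) = 147 - 1*25 = 147 - 25 = 122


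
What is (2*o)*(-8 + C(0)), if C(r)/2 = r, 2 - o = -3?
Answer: -80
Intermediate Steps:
o = 5 (o = 2 - 1*(-3) = 2 + 3 = 5)
C(r) = 2*r
(2*o)*(-8 + C(0)) = (2*5)*(-8 + 2*0) = 10*(-8 + 0) = 10*(-8) = -80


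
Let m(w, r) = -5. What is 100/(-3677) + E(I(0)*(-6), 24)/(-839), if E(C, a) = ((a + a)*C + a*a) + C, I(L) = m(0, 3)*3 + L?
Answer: -18417422/3085003 ≈ -5.9700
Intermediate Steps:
I(L) = -15 + L (I(L) = -5*3 + L = -15 + L)
E(C, a) = C + a² + 2*C*a (E(C, a) = ((2*a)*C + a²) + C = (2*C*a + a²) + C = (a² + 2*C*a) + C = C + a² + 2*C*a)
100/(-3677) + E(I(0)*(-6), 24)/(-839) = 100/(-3677) + ((-15 + 0)*(-6) + 24² + 2*((-15 + 0)*(-6))*24)/(-839) = 100*(-1/3677) + (-15*(-6) + 576 + 2*(-15*(-6))*24)*(-1/839) = -100/3677 + (90 + 576 + 2*90*24)*(-1/839) = -100/3677 + (90 + 576 + 4320)*(-1/839) = -100/3677 + 4986*(-1/839) = -100/3677 - 4986/839 = -18417422/3085003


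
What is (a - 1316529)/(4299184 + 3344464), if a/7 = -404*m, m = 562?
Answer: -2905865/7643648 ≈ -0.38017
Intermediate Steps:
a = -1589336 (a = 7*(-404*562) = 7*(-227048) = -1589336)
(a - 1316529)/(4299184 + 3344464) = (-1589336 - 1316529)/(4299184 + 3344464) = -2905865/7643648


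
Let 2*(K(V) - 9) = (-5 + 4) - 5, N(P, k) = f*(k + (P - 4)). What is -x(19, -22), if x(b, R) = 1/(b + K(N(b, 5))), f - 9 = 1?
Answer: -1/25 ≈ -0.040000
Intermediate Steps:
f = 10 (f = 9 + 1 = 10)
N(P, k) = -40 + 10*P + 10*k (N(P, k) = 10*(k + (P - 4)) = 10*(k + (-4 + P)) = 10*(-4 + P + k) = -40 + 10*P + 10*k)
K(V) = 6 (K(V) = 9 + ((-5 + 4) - 5)/2 = 9 + (-1 - 5)/2 = 9 + (½)*(-6) = 9 - 3 = 6)
x(b, R) = 1/(6 + b) (x(b, R) = 1/(b + 6) = 1/(6 + b))
-x(19, -22) = -1/(6 + 19) = -1/25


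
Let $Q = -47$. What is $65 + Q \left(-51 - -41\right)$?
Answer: $535$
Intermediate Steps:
$65 + Q \left(-51 - -41\right) = 65 - 47 \left(-51 - -41\right) = 65 - 47 \left(-51 + 41\right) = 65 - -470 = 65 + 470 = 535$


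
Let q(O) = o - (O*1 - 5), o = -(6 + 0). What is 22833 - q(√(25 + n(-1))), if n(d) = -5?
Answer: 22834 + 2*√5 ≈ 22838.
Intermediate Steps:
o = -6 (o = -1*6 = -6)
q(O) = -1 - O (q(O) = -6 - (O*1 - 5) = -6 - (O - 5) = -6 - (-5 + O) = -6 + (5 - O) = -1 - O)
22833 - q(√(25 + n(-1))) = 22833 - (-1 - √(25 - 5)) = 22833 - (-1 - √20) = 22833 - (-1 - 2*√5) = 22833 + (1 + 2*√5) = 22834 + 2*√5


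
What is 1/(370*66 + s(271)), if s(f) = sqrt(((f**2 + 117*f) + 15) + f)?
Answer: 12210/298115483 - sqrt(105434)/596230966 ≈ 4.0413e-5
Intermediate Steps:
s(f) = sqrt(15 + f**2 + 118*f) (s(f) = sqrt((15 + f**2 + 117*f) + f) = sqrt(15 + f**2 + 118*f))
1/(370*66 + s(271)) = 1/(370*66 + sqrt(15 + 271**2 + 118*271)) = 1/(24420 + sqrt(15 + 73441 + 31978)) = 1/(24420 + sqrt(105434))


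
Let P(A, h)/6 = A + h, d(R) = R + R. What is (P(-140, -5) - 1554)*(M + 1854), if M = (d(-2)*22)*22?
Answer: 198768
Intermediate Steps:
d(R) = 2*R
P(A, h) = 6*A + 6*h (P(A, h) = 6*(A + h) = 6*A + 6*h)
M = -1936 (M = ((2*(-2))*22)*22 = -4*22*22 = -88*22 = -1936)
(P(-140, -5) - 1554)*(M + 1854) = ((6*(-140) + 6*(-5)) - 1554)*(-1936 + 1854) = ((-840 - 30) - 1554)*(-82) = (-870 - 1554)*(-82) = -2424*(-82) = 198768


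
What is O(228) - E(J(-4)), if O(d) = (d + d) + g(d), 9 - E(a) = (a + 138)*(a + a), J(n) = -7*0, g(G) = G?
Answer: 675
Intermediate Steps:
J(n) = 0
E(a) = 9 - 2*a*(138 + a) (E(a) = 9 - (a + 138)*(a + a) = 9 - (138 + a)*2*a = 9 - 2*a*(138 + a))
O(d) = 3*d (O(d) = (d + d) + d = 2*d + d = 3*d)
O(228) - E(J(-4)) = 3*228 - (9 - 276*0 - 2*0²) = 684 - (9 + 0 - 2*0) = 684 - (9 + 0 + 0) = 684 - 1*9 = 684 - 9 = 675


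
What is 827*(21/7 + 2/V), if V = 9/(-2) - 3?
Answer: 33907/15 ≈ 2260.5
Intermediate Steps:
V = -15/2 (V = 9*(-½) - 3 = -9/2 - 3 = -15/2 ≈ -7.5000)
827*(21/7 + 2/V) = 827*(21/7 + 2/(-15/2)) = 827*(21*(⅐) + 2*(-2/15)) = 827*(3 - 4/15) = 827*(41/15) = 33907/15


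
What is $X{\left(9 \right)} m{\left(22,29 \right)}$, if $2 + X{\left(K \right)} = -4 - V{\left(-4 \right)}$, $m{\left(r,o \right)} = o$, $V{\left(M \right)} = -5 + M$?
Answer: $87$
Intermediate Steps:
$X{\left(K \right)} = 3$ ($X{\left(K \right)} = -2 - -5 = -2 + \left(-4 + 9\right) = -2 + 5 = 3$)
$X{\left(9 \right)} m{\left(22,29 \right)} = 3 \cdot 29 = 87$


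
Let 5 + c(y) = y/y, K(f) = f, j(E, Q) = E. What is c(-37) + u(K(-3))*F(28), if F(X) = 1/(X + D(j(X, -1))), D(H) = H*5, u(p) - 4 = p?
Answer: -671/168 ≈ -3.9940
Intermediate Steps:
u(p) = 4 + p
c(y) = -4 (c(y) = -5 + y/y = -5 + 1 = -4)
D(H) = 5*H
F(X) = 1/(6*X) (F(X) = 1/(X + 5*X) = 1/(6*X))
c(-37) + u(K(-3))*F(28) = -4 + (4 - 3)*((⅙)/28) = -4 + 1*((⅙)*(1/28)) = -4 + 1*(1/168) = -4 + 1/168 = -671/168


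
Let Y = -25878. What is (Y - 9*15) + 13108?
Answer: -12905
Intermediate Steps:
(Y - 9*15) + 13108 = (-25878 - 9*15) + 13108 = (-25878 - 135) + 13108 = -26013 + 13108 = -12905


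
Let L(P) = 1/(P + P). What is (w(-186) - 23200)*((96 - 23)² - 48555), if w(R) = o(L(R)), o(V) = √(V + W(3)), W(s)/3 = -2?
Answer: 1002843200 - 21613*I*√207669/93 ≈ 1.0028e+9 - 1.0591e+5*I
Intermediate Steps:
L(P) = 1/(2*P)
W(s) = -6 (W(s) = 3*(-2) = -6)
o(V) = √(-6 + V) (o(V) = √(V - 6) = √(-6 + V))
w(R) = √(-6 + 1/(2*R))
(w(-186) - 23200)*((96 - 23)² - 48555) = (√(-24 + 2/(-186))/2 - 23200)*((96 - 23)² - 48555) = (√(-24 + 2*(-1/186))/2 - 23200)*(73² - 48555) = (√(-24 - 1/93)/2 - 23200)*(5329 - 48555) = (√(-2233/93)/2 - 23200)*(-43226) = ((I*√207669/93)/2 - 23200)*(-43226) = (I*√207669/186 - 23200)*(-43226) = (-23200 + I*√207669/186)*(-43226) = 1002843200 - 21613*I*√207669/93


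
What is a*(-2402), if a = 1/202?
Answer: -1201/101 ≈ -11.891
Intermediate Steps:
a = 1/202 ≈ 0.0049505
a*(-2402) = (1/202)*(-2402) = -1201/101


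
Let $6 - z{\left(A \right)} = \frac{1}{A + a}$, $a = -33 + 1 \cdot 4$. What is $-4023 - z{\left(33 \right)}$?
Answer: $- \frac{16115}{4} \approx -4028.8$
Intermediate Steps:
$a = -29$ ($a = -33 + 4 = -29$)
$z{\left(A \right)} = 6 - \frac{1}{-29 + A}$ ($z{\left(A \right)} = 6 - \frac{1}{A - 29} = 6 - \frac{1}{-29 + A}$)
$-4023 - z{\left(33 \right)} = -4023 - \frac{-175 + 6 \cdot 33}{-29 + 33} = -4023 - \frac{-175 + 198}{4} = -4023 - \frac{1}{4} \cdot 23 = -4023 - \frac{23}{4} = - \frac{16115}{4}$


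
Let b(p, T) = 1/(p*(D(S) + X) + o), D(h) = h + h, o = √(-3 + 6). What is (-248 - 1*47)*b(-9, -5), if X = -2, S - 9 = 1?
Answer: 15930/8747 + 295*√3/26241 ≈ 1.8407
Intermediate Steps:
S = 10 (S = 9 + 1 = 10)
o = √3 ≈ 1.7320
D(h) = 2*h
b(p, T) = 1/(√3 + 18*p) (b(p, T) = 1/(p*(2*10 - 2) + √3) = 1/(p*(20 - 2) + √3) = 1/(p*18 + √3) = 1/(18*p + √3) = 1/(√3 + 18*p))
(-248 - 1*47)*b(-9, -5) = (-248 - 1*47)/(√3 + 18*(-9)) = (-248 - 47)/(√3 - 162) = -295/(-162 + √3)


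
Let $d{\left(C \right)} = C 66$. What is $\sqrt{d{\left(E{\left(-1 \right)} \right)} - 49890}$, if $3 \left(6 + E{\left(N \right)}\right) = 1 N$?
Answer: $2 i \sqrt{12577} \approx 224.29 i$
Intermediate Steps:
$E{\left(N \right)} = -6 + \frac{N}{3}$ ($E{\left(N \right)} = -6 + \frac{1 N}{3} = -6 + \frac{N}{3}$)
$d{\left(C \right)} = 66 C$
$\sqrt{d{\left(E{\left(-1 \right)} \right)} - 49890} = \sqrt{66 \left(-6 + \frac{1}{3} \left(-1\right)\right) - 49890} = \sqrt{66 \left(-6 - \frac{1}{3}\right) - 49890} = \sqrt{66 \left(- \frac{19}{3}\right) - 49890} = \sqrt{-418 - 49890} = \sqrt{-50308} = 2 i \sqrt{12577}$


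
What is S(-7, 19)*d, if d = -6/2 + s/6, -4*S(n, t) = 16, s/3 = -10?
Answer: 32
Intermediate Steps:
s = -30 (s = 3*(-10) = -30)
S(n, t) = -4 (S(n, t) = -¼*16 = -4)
d = -8 (d = -6/2 - 30/6 = -6*½ - 30*⅙ = -3 - 5 = -8)
S(-7, 19)*d = -4*(-8) = 32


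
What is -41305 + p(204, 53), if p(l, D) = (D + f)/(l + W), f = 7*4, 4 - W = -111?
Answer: -13176214/319 ≈ -41305.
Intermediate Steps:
W = 115 (W = 4 - 1*(-111) = 4 + 111 = 115)
f = 28
p(l, D) = (28 + D)/(115 + l) (p(l, D) = (D + 28)/(l + 115) = (28 + D)/(115 + l))
-41305 + p(204, 53) = -41305 + (28 + 53)/(115 + 204) = -41305 + 81/319 = -13176214/319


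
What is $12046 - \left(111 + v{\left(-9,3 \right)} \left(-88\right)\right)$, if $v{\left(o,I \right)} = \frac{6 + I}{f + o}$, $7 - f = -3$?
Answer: $12727$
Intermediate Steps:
$f = 10$ ($f = 7 - -3 = 7 + 3 = 10$)
$v{\left(o,I \right)} = \frac{6 + I}{10 + o}$
$12046 - \left(111 + v{\left(-9,3 \right)} \left(-88\right)\right) = 12046 - \left(111 + \frac{6 + 3}{10 - 9} \left(-88\right)\right) = 12046 - \left(111 + 1^{-1} \cdot 9 \left(-88\right)\right) = 12046 - \left(111 + 1 \cdot 9 \left(-88\right)\right) = 12046 - \left(111 + 9 \left(-88\right)\right) = 12046 - \left(111 - 792\right) = 12046 - -681 = 12046 + 681 = 12727$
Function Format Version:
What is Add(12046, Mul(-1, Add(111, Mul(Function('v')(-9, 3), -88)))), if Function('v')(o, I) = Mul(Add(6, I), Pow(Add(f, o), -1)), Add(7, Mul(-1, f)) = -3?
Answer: 12727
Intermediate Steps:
f = 10 (f = Add(7, Mul(-1, -3)) = Add(7, 3) = 10)
Function('v')(o, I) = Mul(Pow(Add(10, o), -1), Add(6, I)) (Function('v')(o, I) = Mul(Add(6, I), Pow(Add(10, o), -1)) = Mul(Pow(Add(10, o), -1), Add(6, I)))
Add(12046, Mul(-1, Add(111, Mul(Function('v')(-9, 3), -88)))) = Add(12046, Mul(-1, Add(111, Mul(Mul(Pow(Add(10, -9), -1), Add(6, 3)), -88)))) = Add(12046, Mul(-1, Add(111, Mul(Mul(Pow(1, -1), 9), -88)))) = Add(12046, Mul(-1, Add(111, Mul(Mul(1, 9), -88)))) = Add(12046, Mul(-1, Add(111, Mul(9, -88)))) = Add(12046, Mul(-1, Add(111, -792))) = Add(12046, Mul(-1, -681)) = Add(12046, 681) = 12727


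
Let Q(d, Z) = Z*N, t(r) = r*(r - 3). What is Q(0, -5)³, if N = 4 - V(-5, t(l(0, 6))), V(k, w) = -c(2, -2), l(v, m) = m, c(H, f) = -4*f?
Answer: -216000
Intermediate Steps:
t(r) = r*(-3 + r)
V(k, w) = -8 (V(k, w) = -(-4)*(-2) = -1*8 = -8)
N = 12 (N = 4 - 1*(-8) = 4 + 8 = 12)
Q(d, Z) = 12*Z (Q(d, Z) = Z*12 = 12*Z)
Q(0, -5)³ = (12*(-5))³ = (-60)³ = -216000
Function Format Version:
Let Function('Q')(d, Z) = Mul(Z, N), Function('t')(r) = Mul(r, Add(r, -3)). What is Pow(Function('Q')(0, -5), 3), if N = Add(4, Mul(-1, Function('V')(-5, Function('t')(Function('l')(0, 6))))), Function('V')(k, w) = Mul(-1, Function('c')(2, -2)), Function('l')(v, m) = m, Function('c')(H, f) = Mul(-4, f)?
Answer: -216000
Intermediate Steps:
Function('t')(r) = Mul(r, Add(-3, r))
Function('V')(k, w) = -8 (Function('V')(k, w) = Mul(-1, Mul(-4, -2)) = Mul(-1, 8) = -8)
N = 12 (N = Add(4, Mul(-1, -8)) = Add(4, 8) = 12)
Function('Q')(d, Z) = Mul(12, Z) (Function('Q')(d, Z) = Mul(Z, 12) = Mul(12, Z))
Pow(Function('Q')(0, -5), 3) = Pow(Mul(12, -5), 3) = Pow(-60, 3) = -216000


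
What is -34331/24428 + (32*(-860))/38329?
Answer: -1988131459/936300812 ≈ -2.1234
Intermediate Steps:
-34331/24428 + (32*(-860))/38329 = -34331*1/24428 - 27520*1/38329 = -34331/24428 - 27520/38329 = -1988131459/936300812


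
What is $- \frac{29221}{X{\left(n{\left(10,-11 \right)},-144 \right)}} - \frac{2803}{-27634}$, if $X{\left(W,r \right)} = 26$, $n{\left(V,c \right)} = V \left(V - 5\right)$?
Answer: $- \frac{201855059}{179621} \approx -1123.8$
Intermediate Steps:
$n{\left(V,c \right)} = V \left(-5 + V\right)$
$- \frac{29221}{X{\left(n{\left(10,-11 \right)},-144 \right)}} - \frac{2803}{-27634} = - \frac{29221}{26} - \frac{2803}{-27634} = \left(-29221\right) \frac{1}{26} - - \frac{2803}{27634} = - \frac{29221}{26} + \frac{2803}{27634} = - \frac{201855059}{179621}$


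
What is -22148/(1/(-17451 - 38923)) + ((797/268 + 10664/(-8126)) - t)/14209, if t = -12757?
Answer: 19317836984531748535/15471952756 ≈ 1.2486e+9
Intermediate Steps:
-22148/(1/(-17451 - 38923)) + ((797/268 + 10664/(-8126)) - t)/14209 = -22148/(1/(-17451 - 38923)) + ((797/268 + 10664/(-8126)) - 1*(-12757))/14209 = -22148/(1/(-56374)) + ((797*(1/268) + 10664*(-1/8126)) + 12757)*(1/14209) = -22148/(-1/56374) + ((797/268 - 5332/4063) + 12757)*(1/14209) = -22148*(-56374) + (1809235/1088884 + 12757)*(1/14209) = 1248571352 + (13892702423/1088884)*(1/14209) = 1248571352 + 13892702423/15471952756 = 19317836984531748535/15471952756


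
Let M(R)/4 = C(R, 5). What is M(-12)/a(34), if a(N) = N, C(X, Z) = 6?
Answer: 12/17 ≈ 0.70588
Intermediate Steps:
M(R) = 24 (M(R) = 4*6 = 24)
M(-12)/a(34) = 24/34 = 24*(1/34) = 12/17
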